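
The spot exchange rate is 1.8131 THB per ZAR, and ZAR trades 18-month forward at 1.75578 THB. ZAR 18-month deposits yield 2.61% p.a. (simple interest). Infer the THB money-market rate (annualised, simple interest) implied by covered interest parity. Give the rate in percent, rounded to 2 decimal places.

T = 18/12 years.
CIP gives F = S · g_THB/g_ZAR, so g_THB/g_ZAR = 1.75578/1.8131 = 0.9683856.
The ZAR side grows by 1 + 0.0261×18/12 = 1.039150.
Hence g_THB = 1.0062979.
(1.0062979 − 1)/T = 0.004199, i.e. 0.42%.

0.42%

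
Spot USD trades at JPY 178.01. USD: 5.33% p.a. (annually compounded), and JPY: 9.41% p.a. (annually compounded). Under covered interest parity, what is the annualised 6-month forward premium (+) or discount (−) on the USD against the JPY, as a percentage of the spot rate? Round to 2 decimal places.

+3.84%

T = 6/12 years.
No-arbitrage forward: 178.01 × 1.0459924 / 1.026304 = 181.42491 JPY/USD.
Annualised premium = (F − S)/S × (1/T) = (181.42491 − 178.01)/178.01 ÷ (6/12) = 3.84%.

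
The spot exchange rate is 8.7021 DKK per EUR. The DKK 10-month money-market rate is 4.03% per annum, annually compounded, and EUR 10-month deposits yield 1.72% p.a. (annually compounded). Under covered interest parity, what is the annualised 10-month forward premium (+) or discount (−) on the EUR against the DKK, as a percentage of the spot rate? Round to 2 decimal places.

+2.27%

T = 10/12 years.
No-arbitrage forward: 8.7021 × 1.0334723 / 1.0143129 = 8.8664743 DKK/EUR.
(F − S)/S ÷ T = (8.8664743 − 8.7021)/8.7021/(10/12) = 0.022667 → 2.27%.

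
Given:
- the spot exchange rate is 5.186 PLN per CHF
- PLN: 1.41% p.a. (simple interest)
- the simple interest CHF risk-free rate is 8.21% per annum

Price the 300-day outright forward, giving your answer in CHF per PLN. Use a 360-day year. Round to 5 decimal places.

T = 300/360 years.
Growth of 1 PLN over T: 1 + 0.0141×300/360 = 1.011750.
CHF growth factor: 1 + 0.0821×300/360 = 1.0684167.
So F = 5.186 × 1.011750 / 1.0684167 = 4.910945 (PLN/CHF).
Invert for CHF per PLN: 1 / 4.910945 = 0.20363.

0.20363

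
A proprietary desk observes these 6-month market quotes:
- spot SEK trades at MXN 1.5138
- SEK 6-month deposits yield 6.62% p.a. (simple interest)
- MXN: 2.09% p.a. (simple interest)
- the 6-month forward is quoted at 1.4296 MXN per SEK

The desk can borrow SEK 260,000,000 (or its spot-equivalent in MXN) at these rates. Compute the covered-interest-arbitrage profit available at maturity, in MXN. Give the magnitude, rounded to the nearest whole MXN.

MXN 13,701,857

T = 6/12 years.
Route A — deposit SEK, sell forward: 260,000,000 × 1.033100 × 1.4296 = MXN 383,999,137.60.
Route B — convert at spot, deposit MXN: 260,000,000 × 1.5138 × 1.010450 = MXN 397,700,994.60.
The quoted forward undervalues SEK, so borrow SEK, convert to MXN at spot, deposit the MXN at 2.09%, and buy SEK forward at 1.4296 to cover the loan.
The gap between the two covered legs is MXN 13,701,857.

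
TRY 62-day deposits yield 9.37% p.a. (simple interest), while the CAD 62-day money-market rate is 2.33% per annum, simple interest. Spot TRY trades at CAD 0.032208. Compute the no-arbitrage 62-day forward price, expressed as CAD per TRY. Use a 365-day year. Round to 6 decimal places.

0.031829

T = 62/365 years.
CAD accumulates by 1 + 0.0233×62/365 = 1.0039578.
TRY growth factor: 1 + 0.0937×62/365 = 1.0159162.
CIP: F = S · (grow CAD)/(grow TRY) = 0.032208 × 1.0039578/1.0159162 = 0.03182888 CAD per TRY.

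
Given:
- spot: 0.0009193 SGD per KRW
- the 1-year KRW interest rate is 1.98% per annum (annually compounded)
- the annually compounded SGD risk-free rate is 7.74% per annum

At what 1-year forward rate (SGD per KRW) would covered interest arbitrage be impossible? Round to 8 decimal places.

T = 1 year.
SGD growth factor: (1 + 0.0774)^1 = 1.077400.
Growth of 1 KRW over T: (1 + 0.0198)^1 = 1.019800.
Forward (SGD per KRW) = 0.0009193 × 1.077400 / 1.019800 = 0.0009712236.

0.00097122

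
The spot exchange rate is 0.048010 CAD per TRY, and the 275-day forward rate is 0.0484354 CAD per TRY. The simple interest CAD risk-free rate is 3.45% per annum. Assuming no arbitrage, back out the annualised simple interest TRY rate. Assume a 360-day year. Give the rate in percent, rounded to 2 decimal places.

2.27%

T = 275/360 years.
F/S = 0.0484354/0.04801 = 1.0088607 = (growth of CAD) / (growth of TRY).
The CAD side grows by 1 + 0.0345×275/360 = 1.0263542.
Hence g_TRY = 1.0173399.
r = (1.0173399 − 1)/(275/360) = 0.022700 → 2.27%.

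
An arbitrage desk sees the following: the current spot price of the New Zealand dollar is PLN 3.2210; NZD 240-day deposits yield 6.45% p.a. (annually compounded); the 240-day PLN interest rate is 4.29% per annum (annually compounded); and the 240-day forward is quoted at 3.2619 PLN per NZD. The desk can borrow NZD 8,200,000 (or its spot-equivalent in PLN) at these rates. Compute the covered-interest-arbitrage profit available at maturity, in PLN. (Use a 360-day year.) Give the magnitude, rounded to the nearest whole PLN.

T = 240/360 years.
Invest the NZD and cover forward: 8,200,000 × 1.0425505231 × 3.2619 = PLN 27,885,703.52.
Convert at spot and invest in PLN: 8,200,000 × 3.2210 × 1.0283993141 = PLN 27,162,288.36.
The quoted forward overvalues NZD, so borrow PLN, buy NZD at spot, deposit the NZD at 6.45%, and sell the proceeds forward at 3.2619.
The gap between the two covered legs is PLN 723,415.

PLN 723,415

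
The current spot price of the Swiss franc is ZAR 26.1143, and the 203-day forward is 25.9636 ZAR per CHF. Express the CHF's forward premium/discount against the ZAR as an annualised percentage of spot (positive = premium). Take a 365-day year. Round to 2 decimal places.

-1.04%

T = 203/365 years.
(F − S)/S = (25.9636 − 26.1143)/26.1143 = -0.0057708.
Per annum: -0.0057708 / (203/365) = -0.010376 = -1.04%.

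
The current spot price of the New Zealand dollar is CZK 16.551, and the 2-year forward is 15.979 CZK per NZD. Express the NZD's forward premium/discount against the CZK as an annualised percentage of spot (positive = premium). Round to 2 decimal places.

T = 2 years.
(F − S)/S = (15.979 − 16.551)/16.551 = -0.0345598.
Annualise by dividing by T: -0.0345598 / 2 = -0.017280 → -1.73%.

-1.73%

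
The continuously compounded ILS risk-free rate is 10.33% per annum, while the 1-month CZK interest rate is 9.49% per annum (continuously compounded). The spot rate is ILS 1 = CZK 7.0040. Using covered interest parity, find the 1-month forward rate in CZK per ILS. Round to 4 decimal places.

T = 1/12 years.
CZK accumulates by e^(0.0949×1/12) = 1.0079397.
Growth of 1 ILS over T: e^(0.1033×1/12) = 1.0086455.
CIP: F = S · (grow CZK)/(grow ILS) = 7.004 × 1.0079397/1.0086455 = 6.999099 CZK per ILS.

6.9991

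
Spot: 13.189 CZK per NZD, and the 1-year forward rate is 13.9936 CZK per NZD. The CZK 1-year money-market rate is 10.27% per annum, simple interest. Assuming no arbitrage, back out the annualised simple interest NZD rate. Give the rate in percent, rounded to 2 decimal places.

3.93%

T = 1 year.
F/S = 13.9936/13.189 = 1.0610054 = (growth of CZK) / (growth of NZD).
CZK growth factor: 1 + 0.1027×1 = 1.102700.
That pins the NZD growth at 1.0392973.
r = (1.0392973 − 1)/1 = 0.039297 → 3.93%.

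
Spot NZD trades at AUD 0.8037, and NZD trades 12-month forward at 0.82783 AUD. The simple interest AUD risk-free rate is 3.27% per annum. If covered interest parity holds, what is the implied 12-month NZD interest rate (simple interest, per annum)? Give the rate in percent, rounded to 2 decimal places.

0.26%

T = 1 year.
CIP gives F = S · g_AUD/g_NZD, so g_AUD/g_NZD = 0.82783/0.8037 = 1.0300236.
The AUD side grows by 1 + 0.0327×1 = 1.032700.
So the NZD growth factor = 1.0025984.
r = (1.0025984 − 1)/1 = 0.002598 → 0.26%.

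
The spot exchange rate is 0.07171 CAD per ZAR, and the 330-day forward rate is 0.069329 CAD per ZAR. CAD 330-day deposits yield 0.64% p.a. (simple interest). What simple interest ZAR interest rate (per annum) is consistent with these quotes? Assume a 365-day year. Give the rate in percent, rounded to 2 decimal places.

4.46%

T = 330/365 years.
F/S = 0.069329/0.07171 = 0.9667968 = (growth of CAD) / (growth of ZAR).
CAD growth factor: 1 + 0.0064×330/365 = 1.0057863.
Hence g_ZAR = 1.0403285.
(1.0403285 − 1)/T = 0.044606, i.e. 4.46%.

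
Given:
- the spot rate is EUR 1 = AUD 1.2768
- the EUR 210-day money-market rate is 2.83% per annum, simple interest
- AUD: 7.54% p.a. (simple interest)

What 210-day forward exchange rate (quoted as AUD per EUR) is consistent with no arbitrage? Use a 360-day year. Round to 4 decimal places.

T = 210/360 years.
AUD accumulates by 1 + 0.0754×210/360 = 1.0439833.
EUR growth factor: 1 + 0.0283×210/360 = 1.0165083.
Forward (AUD per EUR) = 1.2768 × 1.0439833 / 1.0165083 = 1.311310.

1.3113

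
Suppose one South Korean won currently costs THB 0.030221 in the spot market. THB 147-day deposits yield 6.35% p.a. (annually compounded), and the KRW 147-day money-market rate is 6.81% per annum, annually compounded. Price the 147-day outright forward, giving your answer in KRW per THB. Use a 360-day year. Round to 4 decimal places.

T = 147/360 years.
THB growth factor: (1 + 0.0635)^(147/360) = 1.02545784.
Growth of 1 KRW over T: (1 + 0.0681)^(147/360) = 1.02726667.
So F = 0.030221 × 1.02545784 / 1.02726667 = 0.030167786 (THB/KRW).
Invert for KRW per THB: 1 / 0.030167786 = 33.1479.

33.1479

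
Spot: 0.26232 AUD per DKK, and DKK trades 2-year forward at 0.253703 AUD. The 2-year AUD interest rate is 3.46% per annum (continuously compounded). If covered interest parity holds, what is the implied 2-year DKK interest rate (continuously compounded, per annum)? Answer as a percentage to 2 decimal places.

T = 2 years.
CIP gives F = S · g_AUD/g_DKK, so g_AUD/g_DKK = 0.253703/0.26232 = 0.9671508.
The AUD side grows by e^(0.0346×2) = 1.0716505.
So the DKK growth factor = 1.108049.
r = ln(1.108049)/2 = 0.051300 → 5.13%.

5.13%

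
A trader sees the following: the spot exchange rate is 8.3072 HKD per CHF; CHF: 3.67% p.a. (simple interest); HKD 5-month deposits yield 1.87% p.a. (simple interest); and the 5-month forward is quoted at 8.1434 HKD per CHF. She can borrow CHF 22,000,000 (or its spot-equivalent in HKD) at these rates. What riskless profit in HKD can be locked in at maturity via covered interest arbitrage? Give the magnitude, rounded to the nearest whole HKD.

T = 5/12 years.
Route A — deposit CHF, sell forward: 22,000,000 × 1.01529166667 × 8.1434 = HKD 181,894,375.48.
Route B — convert at spot, deposit HKD: 22,000,000 × 8.3072 × 1.00779166667 = HKD 184,182,392.53.
The quoted forward undervalues CHF, so borrow CHF, convert to HKD at spot, deposit the HKD at 1.87%, and buy CHF forward at 8.1434 to cover the loan.
Profit = 184,182,392.53 − 181,894,375.48 = HKD 2,288,017.

HKD 2,288,017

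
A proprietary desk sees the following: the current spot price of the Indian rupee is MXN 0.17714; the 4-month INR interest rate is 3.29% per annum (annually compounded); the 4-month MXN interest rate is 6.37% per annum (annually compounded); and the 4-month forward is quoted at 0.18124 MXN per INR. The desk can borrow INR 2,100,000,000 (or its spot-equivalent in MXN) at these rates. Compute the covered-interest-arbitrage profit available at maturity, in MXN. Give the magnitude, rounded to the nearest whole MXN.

T = 4/12 years.
Keep in INR, deliver into the forward: 2,100,000,000·1.01084855004·0.18124 = MXN 384,733,001.54.
Swap to MXN now, deposit: 2,100,000,000·0.17714·1.02079778672 = MXN 379,730,651.87.
The quoted forward overvalues INR, so borrow MXN, buy INR at spot, deposit the INR at 3.29%, and sell the proceeds forward at 0.18124.
Profit = 384,733,001.54 − 379,730,651.87 = MXN 5,002,350.

MXN 5,002,350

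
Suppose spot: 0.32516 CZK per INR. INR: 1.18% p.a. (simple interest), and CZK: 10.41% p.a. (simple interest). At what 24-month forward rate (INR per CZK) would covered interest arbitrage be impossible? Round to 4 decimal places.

2.6055

T = 2 years.
Growth of 1 CZK over T: 1 + 0.1041×2 = 1.208200.
INR growth factor: 1 + 0.0118×2 = 1.023600.
CIP: F = S · (grow CZK)/(grow INR) = 0.32516 × 1.208200/1.023600 = 0.3838006 CZK per INR.
Quoted the other way: 1/0.3838006 = 2.6055 INR per CZK.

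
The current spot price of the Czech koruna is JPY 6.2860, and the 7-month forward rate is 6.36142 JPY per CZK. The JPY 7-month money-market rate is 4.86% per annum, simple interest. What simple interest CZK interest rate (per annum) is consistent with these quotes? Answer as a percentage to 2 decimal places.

2.77%

T = 7/12 years.
CIP gives F = S · g_JPY/g_CZK, so g_JPY/g_CZK = 6.36142/6.286 = 1.0119981.
JPY growth factor: 1 + 0.0486×7/12 = 1.028350.
Hence g_CZK = 1.016158.
(1.016158 − 1)/T = 0.027699, i.e. 2.77%.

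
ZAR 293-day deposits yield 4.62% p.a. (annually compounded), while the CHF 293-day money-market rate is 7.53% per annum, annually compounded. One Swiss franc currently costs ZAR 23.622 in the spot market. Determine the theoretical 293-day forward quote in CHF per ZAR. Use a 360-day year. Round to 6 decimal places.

0.043289

T = 293/360 years.
ZAR accumulates by (1 + 0.0462)^(293/360) = 1.0374429.
CHF growth factor: (1 + 0.0753)^(293/360) = 1.0608687.
CIP: F = S · (grow ZAR)/(grow CHF) = 23.622 × 1.0374429/1.0608687 = 23.10039 ZAR per CHF.
Quoted the other way: 1/23.10039 = 0.043289 CHF per ZAR.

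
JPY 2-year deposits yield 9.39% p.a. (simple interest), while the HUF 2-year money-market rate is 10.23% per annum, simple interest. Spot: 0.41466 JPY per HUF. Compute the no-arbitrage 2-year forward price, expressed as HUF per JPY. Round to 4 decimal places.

T = 2 years.
JPY accumulates by 1 + 0.0939×2 = 1.187800.
HUF growth factor: 1 + 0.1023×2 = 1.204600.
So F = 0.41466 × 1.187800 / 1.204600 = 0.4088769 (JPY/HUF).
Quoted the other way: 1/0.4088769 = 2.4457 HUF per JPY.

2.4457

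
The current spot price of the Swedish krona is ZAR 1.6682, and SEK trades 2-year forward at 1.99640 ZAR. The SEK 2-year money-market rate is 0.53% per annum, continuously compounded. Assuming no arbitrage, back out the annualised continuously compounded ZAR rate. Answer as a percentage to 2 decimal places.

9.51%

T = 2 years.
F/S = 1.9964/1.6682 = 1.1967390 = (growth of ZAR) / (growth of SEK).
SEK growth factor: e^(0.0053×2) = 1.0106564.
That pins the ZAR growth at 1.2094919.
r = ln(1.2094919)/2 = 0.095100 → 9.51%.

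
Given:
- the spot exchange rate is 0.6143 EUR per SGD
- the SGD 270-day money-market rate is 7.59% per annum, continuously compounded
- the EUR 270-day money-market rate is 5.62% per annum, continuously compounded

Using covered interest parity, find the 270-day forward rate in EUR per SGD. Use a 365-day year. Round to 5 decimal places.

T = 270/365 years.
EUR accumulates by e^(0.0562×270/365) = 1.0424488.
Growth of 1 SGD over T: e^(0.0759×270/365) = 1.0577513.
CIP: F = S · (grow EUR)/(grow SGD) = 0.6143 × 1.0424488/1.0577513 = 0.6054129 EUR per SGD.

0.60541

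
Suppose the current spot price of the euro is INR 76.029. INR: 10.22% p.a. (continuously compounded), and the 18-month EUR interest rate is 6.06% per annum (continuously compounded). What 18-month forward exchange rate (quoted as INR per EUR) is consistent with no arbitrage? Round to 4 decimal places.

T = 18/12 years.
Growth of 1 INR over T: e^(0.1022×18/12) = 1.16567463.
Growth of 1 EUR over T: e^(0.0606×18/12) = 1.09515948.
So F = 76.029 × 1.16567463 / 1.09515948 = 80.924357 (INR/EUR).

80.9244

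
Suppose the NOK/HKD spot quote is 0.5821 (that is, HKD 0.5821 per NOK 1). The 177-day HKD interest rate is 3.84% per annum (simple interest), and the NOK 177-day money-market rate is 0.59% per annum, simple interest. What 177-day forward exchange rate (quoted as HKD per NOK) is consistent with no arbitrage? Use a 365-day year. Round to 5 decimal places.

0.59125

T = 177/365 years.
HKD accumulates by 1 + 0.0384×177/365 = 1.0186214.
NOK accumulates by 1 + 0.0059×177/365 = 1.0028611.
So F = 0.5821 × 1.0186214 / 1.0028611 = 0.5912479 (HKD/NOK).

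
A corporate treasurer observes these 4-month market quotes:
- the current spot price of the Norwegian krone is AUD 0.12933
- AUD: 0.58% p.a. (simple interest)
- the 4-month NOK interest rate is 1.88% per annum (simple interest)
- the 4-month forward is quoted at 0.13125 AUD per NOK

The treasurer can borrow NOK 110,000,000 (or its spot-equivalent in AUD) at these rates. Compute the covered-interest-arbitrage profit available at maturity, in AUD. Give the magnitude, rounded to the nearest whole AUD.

AUD 274,171

T = 4/12 years.
Route A — deposit NOK, sell forward: 110,000,000 × 1.0062666667 × 0.13125 = AUD 14,527,975.00.
Route B — convert at spot, deposit AUD: 110,000,000 × 0.12933 × 1.0019333333 = AUD 14,253,804.18.
The quoted forward overvalues NOK, so borrow AUD, buy NOK at spot, deposit the NOK at 1.88%, and sell the proceeds forward at 0.13125.
Profit = 14,527,975.00 − 14,253,804.18 = AUD 274,171.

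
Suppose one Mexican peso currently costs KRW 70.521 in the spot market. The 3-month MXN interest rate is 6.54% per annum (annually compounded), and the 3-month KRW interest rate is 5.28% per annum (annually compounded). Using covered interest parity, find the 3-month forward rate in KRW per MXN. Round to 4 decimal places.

T = 3/12 years.
KRW accumulates by (1 + 0.0528)^(3/12) = 1.01294641.
Growth of 1 MXN over T: (1 + 0.0654)^(3/12) = 1.01596366.
Forward (KRW per MXN) = 70.521 × 1.01294641 / 1.01596366 = 70.311564.

70.3116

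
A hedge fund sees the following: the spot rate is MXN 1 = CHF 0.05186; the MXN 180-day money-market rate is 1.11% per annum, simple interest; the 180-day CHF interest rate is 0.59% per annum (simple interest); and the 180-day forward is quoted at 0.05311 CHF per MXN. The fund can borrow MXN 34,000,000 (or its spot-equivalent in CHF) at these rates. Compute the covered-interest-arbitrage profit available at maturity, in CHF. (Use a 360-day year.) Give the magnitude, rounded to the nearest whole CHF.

T = 180/360 years.
Invest the MXN and cover forward: 34,000,000 × 1.005550 × 0.05311 = CHF 1,815,761.86.
Convert at spot and invest in CHF: 34,000,000 × 0.05186 × 1.002950 = CHF 1,768,441.56.
The quoted forward overvalues MXN, so borrow CHF, buy MXN at spot, deposit the MXN at 1.11%, and sell the proceeds forward at 0.05311.
Arbitrage profit = |1,815,761.86 − 1,768,441.56| = CHF 47,320.

CHF 47,320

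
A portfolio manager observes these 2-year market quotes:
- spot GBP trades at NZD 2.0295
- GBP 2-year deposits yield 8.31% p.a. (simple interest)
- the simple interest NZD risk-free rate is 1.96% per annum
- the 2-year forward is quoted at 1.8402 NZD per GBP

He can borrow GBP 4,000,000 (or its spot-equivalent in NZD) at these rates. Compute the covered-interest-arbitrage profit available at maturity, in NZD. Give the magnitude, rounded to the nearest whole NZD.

NZD 147,939

T = 2 years.
Invest the GBP and cover forward: 4,000,000 × 1.166200 × 1.8402 = NZD 8,584,164.96.
Convert at spot and invest in NZD: 4,000,000 × 2.0295 × 1.039200 = NZD 8,436,225.60.
The quoted forward overvalues GBP, so borrow NZD, buy GBP at spot, deposit the GBP at 8.31%, and sell the proceeds forward at 1.8402.
Profit = 8,584,164.96 − 8,436,225.60 = NZD 147,939.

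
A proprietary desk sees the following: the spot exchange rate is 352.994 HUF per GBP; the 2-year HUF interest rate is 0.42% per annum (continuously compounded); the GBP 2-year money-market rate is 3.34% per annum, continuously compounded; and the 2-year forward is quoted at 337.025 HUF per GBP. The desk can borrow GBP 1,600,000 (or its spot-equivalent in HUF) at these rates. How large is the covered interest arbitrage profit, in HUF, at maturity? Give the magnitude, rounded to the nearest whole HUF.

HUF 6,936,963

T = 2 years.
Route A — deposit GBP, sell forward: 1,600,000 × 1.06908164046 × 337.025 = HUF 576,491,583.80.
Route B — convert at spot, deposit HUF: 1,600,000 × 352.994 × 1.00843537899 = HUF 569,554,621.07.
The quoted forward overvalues GBP, so borrow HUF, buy GBP at spot, deposit the GBP at 3.34%, and sell the proceeds forward at 337.025.
Profit = 576,491,583.80 − 569,554,621.07 = HUF 6,936,963.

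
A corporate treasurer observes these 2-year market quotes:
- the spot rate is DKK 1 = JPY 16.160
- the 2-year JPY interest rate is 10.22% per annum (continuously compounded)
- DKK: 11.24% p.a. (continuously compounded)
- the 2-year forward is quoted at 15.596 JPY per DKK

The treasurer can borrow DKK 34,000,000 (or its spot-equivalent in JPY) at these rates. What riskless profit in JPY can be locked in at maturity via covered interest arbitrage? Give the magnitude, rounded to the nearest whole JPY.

T = 2 years.
Keep in DKK, deliver into the forward: 34,000,000·1.25207227669·15.596 = JPY 663,928,853.73.
Swap to JPY now, deposit: 34,000,000·16.160·1.22678877083 = JPY 674,046,822.24.
The quoted forward undervalues DKK, so borrow DKK, convert to JPY at spot, deposit the JPY at 10.22%, and buy DKK forward at 15.596 to cover the loan.
The gap between the two covered legs is JPY 10,117,969.

JPY 10,117,969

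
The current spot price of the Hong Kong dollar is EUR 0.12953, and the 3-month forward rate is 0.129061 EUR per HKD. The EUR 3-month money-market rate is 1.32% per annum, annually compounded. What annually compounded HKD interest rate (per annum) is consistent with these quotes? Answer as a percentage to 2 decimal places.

T = 3/12 years.
CIP gives F = S · g_EUR/g_HKD, so g_EUR/g_HKD = 0.129061/0.12953 = 0.9963792.
EUR growth factor: (1 + 0.0132)^(3/12) = 1.0032838.
So the HKD growth factor = 1.0069297.
Annualise: 1.0069297^(12/3) − 1 = 0.028008 = 2.80%.

2.80%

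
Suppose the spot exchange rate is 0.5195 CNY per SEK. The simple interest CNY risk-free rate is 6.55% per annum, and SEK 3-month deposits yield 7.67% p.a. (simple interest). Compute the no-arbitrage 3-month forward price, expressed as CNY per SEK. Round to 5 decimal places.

T = 3/12 years.
CNY accumulates by 1 + 0.0655×3/12 = 1.016375.
SEK growth factor: 1 + 0.0767×3/12 = 1.019175.
So F = 0.5195 × 1.016375 / 1.019175 = 0.5180728 (CNY/SEK).

0.51807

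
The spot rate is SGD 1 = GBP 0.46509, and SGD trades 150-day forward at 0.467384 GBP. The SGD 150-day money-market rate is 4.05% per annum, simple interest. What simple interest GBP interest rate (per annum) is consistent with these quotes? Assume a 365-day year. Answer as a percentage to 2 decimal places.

5.27%

T = 150/365 years.
F/S = 0.467384/0.46509 = 1.0049324 = (growth of GBP) / (growth of SGD).
The SGD side grows by 1 + 0.0405×150/365 = 1.0166438.
Hence g_GBP = 1.0216583.
(1.0216583 − 1)/T = 0.052702, i.e. 5.27%.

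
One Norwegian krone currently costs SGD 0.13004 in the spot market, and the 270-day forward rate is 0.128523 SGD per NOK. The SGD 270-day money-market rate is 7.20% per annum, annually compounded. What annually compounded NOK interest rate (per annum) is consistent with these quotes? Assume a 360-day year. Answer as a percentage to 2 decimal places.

T = 270/360 years.
CIP gives F = S · g_SGD/g_NOK, so g_SGD/g_NOK = 0.128523/0.13004 = 0.9883344.
SGD growth factor: (1 + 0.0720)^(270/360) = 1.053528.
So the NOK growth factor = 1.0659631.
Annualise: 1.0659631^(360/270) − 1 = 0.088904 = 8.89%.

8.89%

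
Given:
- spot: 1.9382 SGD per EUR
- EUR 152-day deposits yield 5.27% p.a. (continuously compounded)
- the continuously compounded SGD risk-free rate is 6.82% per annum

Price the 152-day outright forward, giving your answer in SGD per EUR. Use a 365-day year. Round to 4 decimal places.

T = 152/365 years.
SGD growth factor: e^(0.0682×152/365) = 1.0288083.
EUR accumulates by e^(0.0527×152/365) = 1.0221889.
CIP: F = S · (grow SGD)/(grow EUR) = 1.9382 × 1.0288083/1.0221889 = 1.950751 SGD per EUR.

1.9508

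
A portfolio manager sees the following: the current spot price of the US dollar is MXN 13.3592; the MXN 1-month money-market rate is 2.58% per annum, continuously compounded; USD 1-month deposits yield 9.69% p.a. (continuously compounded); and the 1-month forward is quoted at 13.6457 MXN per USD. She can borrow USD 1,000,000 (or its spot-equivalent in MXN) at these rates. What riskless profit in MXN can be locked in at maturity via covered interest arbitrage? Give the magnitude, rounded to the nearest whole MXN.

T = 1/12 years.
Keep in USD, deliver into the forward: 1,000,000·1.0081076907·13.6457 = MXN 13,756,335.11.
Swap to MXN now, deposit: 1,000,000·13.3592·1.0021523129 = MXN 13,387,953.18.
The quoted forward overvalues USD, so borrow MXN, buy USD at spot, deposit the USD at 9.69%, and sell the proceeds forward at 13.6457.
Arbitrage profit = |13,756,335.11 − 13,387,953.18| = MXN 368,382.

MXN 368,382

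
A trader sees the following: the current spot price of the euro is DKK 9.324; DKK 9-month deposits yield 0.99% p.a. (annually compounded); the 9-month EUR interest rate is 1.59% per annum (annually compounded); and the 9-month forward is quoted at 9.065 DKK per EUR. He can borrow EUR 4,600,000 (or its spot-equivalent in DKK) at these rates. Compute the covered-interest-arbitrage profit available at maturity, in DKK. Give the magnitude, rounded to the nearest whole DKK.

T = 9/12 years.
Keep in EUR, deliver into the forward: 4,600,000·1.0119014547·9.065 = DKK 42,195,278.76.
Swap to DKK now, deposit: 4,600,000·9.324·1.0074158493 = DKK 43,208,468.74.
The quoted forward undervalues EUR, so borrow EUR, convert to DKK at spot, deposit the DKK at 0.99%, and buy EUR forward at 9.065 to cover the loan.
The gap between the two covered legs is DKK 1,013,190.

DKK 1,013,190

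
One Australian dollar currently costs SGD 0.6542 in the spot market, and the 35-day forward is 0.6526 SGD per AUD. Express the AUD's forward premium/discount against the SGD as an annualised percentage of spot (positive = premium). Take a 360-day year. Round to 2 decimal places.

-2.52%

T = 35/360 years.
(F − S)/S = (0.6526 − 0.6542)/0.6542 = -0.0024457.
×(1/T) gives -2.52% p.a.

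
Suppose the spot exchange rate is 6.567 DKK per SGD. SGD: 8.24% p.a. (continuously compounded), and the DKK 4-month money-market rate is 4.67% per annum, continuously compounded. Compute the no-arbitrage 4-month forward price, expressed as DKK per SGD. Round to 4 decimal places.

6.4893

T = 4/12 years.
DKK growth factor: e^(0.0467×4/12) = 1.0156885.
SGD accumulates by e^(0.0824×4/12) = 1.0278474.
So F = 6.567 × 1.0156885 / 1.0278474 = 6.489316 (DKK/SGD).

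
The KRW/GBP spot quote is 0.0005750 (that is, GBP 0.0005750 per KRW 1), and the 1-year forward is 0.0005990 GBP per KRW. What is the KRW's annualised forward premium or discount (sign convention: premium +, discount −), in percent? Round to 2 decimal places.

+4.17%

T = 1 year.
(F − S)/S = (0.0005990 − 0.000575)/0.000575 = 0.0417391.
Annualise by dividing by T: 0.0417391 / 1 = 0.041739 → 4.17%.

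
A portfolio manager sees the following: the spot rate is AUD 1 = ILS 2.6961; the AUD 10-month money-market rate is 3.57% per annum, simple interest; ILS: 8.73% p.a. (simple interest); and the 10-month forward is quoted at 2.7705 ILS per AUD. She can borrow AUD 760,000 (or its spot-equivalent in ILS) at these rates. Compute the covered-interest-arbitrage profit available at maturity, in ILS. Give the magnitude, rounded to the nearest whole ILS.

ILS 29,882

T = 10/12 years.
Route A — deposit AUD, sell forward: 760,000 × 1.029750 × 2.7705 = ILS 2,168,221.01.
Route B — convert at spot, deposit ILS: 760,000 × 2.6961 × 1.072750 = ILS 2,198,103.37.
The quoted forward undervalues AUD, so borrow AUD, convert to ILS at spot, deposit the ILS at 8.73%, and buy AUD forward at 2.7705 to cover the loan.
Arbitrage profit = |2,168,221.01 − 2,198,103.37| = ILS 29,882.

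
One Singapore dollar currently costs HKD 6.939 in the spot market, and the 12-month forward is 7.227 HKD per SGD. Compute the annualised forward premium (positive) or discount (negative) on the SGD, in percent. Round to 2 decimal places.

T = 1 year.
SGD trades forward at +4.15045% vs spot over the period.
×(1/T) gives 4.15% p.a.

+4.15%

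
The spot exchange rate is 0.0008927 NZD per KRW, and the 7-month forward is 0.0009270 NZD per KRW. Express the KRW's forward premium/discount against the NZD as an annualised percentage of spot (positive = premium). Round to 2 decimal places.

+6.59%

T = 7/12 years.
(F − S)/S = (0.0009270 − 0.0008927)/0.0008927 = 0.0384228.
×(1/T) gives 6.59% p.a.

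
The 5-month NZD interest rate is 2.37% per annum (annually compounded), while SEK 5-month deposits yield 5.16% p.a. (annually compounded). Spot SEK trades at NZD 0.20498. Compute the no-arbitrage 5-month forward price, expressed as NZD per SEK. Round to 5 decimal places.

T = 5/12 years.
NZD growth factor: (1 + 0.0237)^(5/12) = 1.0098076.
SEK accumulates by (1 + 0.0516)^(5/12) = 1.021185.
Forward (NZD per SEK) = 0.20498 × 1.0098076 / 1.021185 = 0.2026962.

0.20270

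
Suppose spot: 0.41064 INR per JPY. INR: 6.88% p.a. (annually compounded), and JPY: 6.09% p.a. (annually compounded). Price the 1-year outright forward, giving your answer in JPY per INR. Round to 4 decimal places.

2.4172

T = 1 year.
Growth of 1 INR over T: (1 + 0.0688)^1 = 1.068800.
JPY growth factor: (1 + 0.0609)^1 = 1.060900.
So F = 0.41064 × 1.068800 / 1.060900 = 0.4136978 (INR/JPY).
Quoted the other way: 1/0.4136978 = 2.4172 JPY per INR.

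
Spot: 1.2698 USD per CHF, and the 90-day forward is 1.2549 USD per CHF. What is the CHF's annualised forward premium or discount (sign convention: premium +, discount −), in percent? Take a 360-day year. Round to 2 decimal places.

-4.69%

T = 90/360 years.
CHF trades forward at -1.17341% vs spot over the period.
Annualise by dividing by T: -0.0117341 / (90/360) = -0.046936 → -4.69%.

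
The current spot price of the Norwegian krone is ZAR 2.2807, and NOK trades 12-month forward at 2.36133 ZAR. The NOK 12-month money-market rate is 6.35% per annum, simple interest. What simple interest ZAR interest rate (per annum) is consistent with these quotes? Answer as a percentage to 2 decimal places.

10.11%

T = 1 year.
CIP gives F = S · g_ZAR/g_NOK, so g_ZAR/g_NOK = 2.36133/2.2807 = 1.0353532.
The NOK side grows by 1 + 0.0635×1 = 1.063500.
So the ZAR growth factor = 1.1010981.
r = (1.1010981 − 1)/1 = 0.101098 → 10.11%.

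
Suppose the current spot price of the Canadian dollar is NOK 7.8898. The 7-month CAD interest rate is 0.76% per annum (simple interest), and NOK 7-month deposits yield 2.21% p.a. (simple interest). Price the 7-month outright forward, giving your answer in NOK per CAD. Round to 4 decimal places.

T = 7/12 years.
Growth of 1 NOK over T: 1 + 0.0221×7/12 = 1.0128917.
Growth of 1 CAD over T: 1 + 0.0076×7/12 = 1.0044333.
CIP: F = S · (grow NOK)/(grow CAD) = 7.8898 × 1.0128917/1.0044333 = 7.956241 NOK per CAD.

7.9562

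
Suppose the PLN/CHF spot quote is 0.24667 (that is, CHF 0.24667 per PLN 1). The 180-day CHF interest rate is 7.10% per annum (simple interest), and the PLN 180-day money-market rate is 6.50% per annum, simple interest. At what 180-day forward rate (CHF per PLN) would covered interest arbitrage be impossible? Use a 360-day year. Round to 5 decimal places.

T = 180/360 years.
CHF accumulates by 1 + 0.0710×180/360 = 1.035500.
PLN accumulates by 1 + 0.0650×180/360 = 1.032500.
Forward (CHF per PLN) = 0.24667 × 1.035500 / 1.032500 = 0.2473867.

0.24739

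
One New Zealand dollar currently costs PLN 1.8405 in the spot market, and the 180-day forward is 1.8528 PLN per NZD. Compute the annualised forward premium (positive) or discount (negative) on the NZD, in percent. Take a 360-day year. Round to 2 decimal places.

+1.34%

T = 180/360 years.
(F − S)/S = (1.8528 − 1.8405)/1.8405 = 0.0066830.
Annualise by dividing by T: 0.0066830 / (180/360) = 0.013366 → 1.34%.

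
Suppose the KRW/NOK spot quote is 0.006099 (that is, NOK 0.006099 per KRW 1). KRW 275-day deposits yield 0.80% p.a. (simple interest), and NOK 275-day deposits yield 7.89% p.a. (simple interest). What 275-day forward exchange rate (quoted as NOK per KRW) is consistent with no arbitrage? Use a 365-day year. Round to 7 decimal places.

0.0064228

T = 275/365 years.
Growth of 1 NOK over T: 1 + 0.0789×275/365 = 1.0594452.
KRW growth factor: 1 + 0.0080×275/365 = 1.0060274.
Forward (NOK per KRW) = 0.006099 × 1.0594452 / 1.0060274 = 0.006422843.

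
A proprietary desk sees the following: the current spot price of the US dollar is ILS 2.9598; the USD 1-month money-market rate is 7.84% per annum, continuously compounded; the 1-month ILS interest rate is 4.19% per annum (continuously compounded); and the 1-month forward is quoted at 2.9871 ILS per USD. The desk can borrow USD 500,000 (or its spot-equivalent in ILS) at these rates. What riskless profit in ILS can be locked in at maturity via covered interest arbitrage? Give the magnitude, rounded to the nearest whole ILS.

ILS 18,263

T = 1/12 years.
Invest the USD and cover forward: 500,000 × 1.006554722 × 2.9871 = ILS 1,503,339.81.
Convert at spot and invest in ILS: 500,000 × 2.9598 × 1.00349777 = ILS 1,485,076.35.
The quoted forward overvalues USD, so borrow ILS, buy USD at spot, deposit the USD at 7.84%, and sell the proceeds forward at 2.9871.
Arbitrage profit = |1,503,339.81 − 1,485,076.35| = ILS 18,263.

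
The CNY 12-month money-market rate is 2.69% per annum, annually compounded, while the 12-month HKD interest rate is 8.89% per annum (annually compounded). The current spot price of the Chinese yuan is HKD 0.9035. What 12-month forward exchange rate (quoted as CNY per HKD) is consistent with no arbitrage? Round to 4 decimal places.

1.0438

T = 1 year.
HKD growth factor: (1 + 0.0889)^1 = 1.088900.
Growth of 1 CNY over T: (1 + 0.0269)^1 = 1.026900.
Forward (HKD per CNY) = 0.9035 × 1.088900 / 1.026900 = 0.9580496.
Invert for CNY per HKD: 1 / 0.9580496 = 1.0438.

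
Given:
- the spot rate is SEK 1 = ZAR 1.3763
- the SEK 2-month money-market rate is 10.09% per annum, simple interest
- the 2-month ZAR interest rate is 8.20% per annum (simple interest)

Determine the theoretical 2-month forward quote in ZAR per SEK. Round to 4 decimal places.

1.3720

T = 2/12 years.
Growth of 1 ZAR over T: 1 + 0.0820×2/12 = 1.0136667.
SEK growth factor: 1 + 0.1009×2/12 = 1.0168167.
CIP: F = S · (grow ZAR)/(grow SEK) = 1.3763 × 1.0136667/1.0168167 = 1.372036 ZAR per SEK.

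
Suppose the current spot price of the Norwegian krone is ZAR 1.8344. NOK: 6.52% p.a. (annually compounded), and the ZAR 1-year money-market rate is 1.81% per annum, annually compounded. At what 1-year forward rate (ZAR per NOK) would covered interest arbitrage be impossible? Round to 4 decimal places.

1.7533

T = 1 year.
ZAR accumulates by (1 + 0.0181)^1 = 1.018100.
Growth of 1 NOK over T: (1 + 0.0652)^1 = 1.065200.
Forward (ZAR per NOK) = 1.8344 × 1.018100 / 1.065200 = 1.753288.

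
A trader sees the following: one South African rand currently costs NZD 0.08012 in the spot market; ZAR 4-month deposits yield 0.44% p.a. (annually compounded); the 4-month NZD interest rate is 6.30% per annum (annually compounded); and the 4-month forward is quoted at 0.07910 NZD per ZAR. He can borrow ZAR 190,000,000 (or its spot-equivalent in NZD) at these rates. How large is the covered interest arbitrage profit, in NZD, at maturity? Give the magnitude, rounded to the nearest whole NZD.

NZD 484,981

T = 4/12 years.
Keep in ZAR, deliver into the forward: 190,000,000·1.0014645208·0.07910 = NZD 15,051,010.28.
Swap to NZD now, deposit: 190,000,000·0.08012·1.0205738153 = NZD 15,535,991.08.
The quoted forward undervalues ZAR, so borrow ZAR, convert to NZD at spot, deposit the NZD at 6.30%, and buy ZAR forward at 0.07910 to cover the loan.
Profit = 15,535,991.08 − 15,051,010.28 = NZD 484,981.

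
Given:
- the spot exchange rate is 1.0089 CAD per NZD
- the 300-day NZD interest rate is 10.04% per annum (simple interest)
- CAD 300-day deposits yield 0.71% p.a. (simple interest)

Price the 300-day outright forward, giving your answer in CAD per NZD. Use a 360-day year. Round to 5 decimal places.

0.93651

T = 300/360 years.
Growth of 1 CAD over T: 1 + 0.0071×300/360 = 1.0059167.
NZD accumulates by 1 + 0.1004×300/360 = 1.0836667.
Forward (CAD per NZD) = 1.0089 × 1.0059167 / 1.0836667 = 0.9365143.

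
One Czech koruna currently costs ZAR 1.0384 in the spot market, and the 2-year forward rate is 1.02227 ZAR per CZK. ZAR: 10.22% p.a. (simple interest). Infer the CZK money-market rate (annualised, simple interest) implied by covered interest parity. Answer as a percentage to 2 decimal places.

T = 2 years.
By CIP, F/S equals the ZAR-to-CZK growth ratio: 1.02227/1.0384 = 0.9844665.
The ZAR side grows by 1 + 0.1022×2 = 1.204400.
Hence g_CZK = 1.2234037.
r = (1.2234037 − 1)/2 = 0.111702 → 11.17%.

11.17%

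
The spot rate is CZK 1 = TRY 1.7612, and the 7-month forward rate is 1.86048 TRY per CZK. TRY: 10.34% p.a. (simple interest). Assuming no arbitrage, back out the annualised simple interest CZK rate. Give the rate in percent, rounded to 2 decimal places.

0.64%

T = 7/12 years.
F/S = 1.86048/1.7612 = 1.0563707 = (growth of TRY) / (growth of CZK).
The TRY side grows by 1 + 0.1034×7/12 = 1.0603167.
So the CZK growth factor = 1.0037354.
(1.0037354 − 1)/T = 0.006404, i.e. 0.64%.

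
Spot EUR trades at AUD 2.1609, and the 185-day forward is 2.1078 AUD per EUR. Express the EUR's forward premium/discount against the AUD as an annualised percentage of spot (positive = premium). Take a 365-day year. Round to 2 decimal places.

-4.85%

T = 185/365 years.
Period premium: (2.1078 − 2.1609)/2.1609 = -0.0245731.
×(1/T) gives -4.85% p.a.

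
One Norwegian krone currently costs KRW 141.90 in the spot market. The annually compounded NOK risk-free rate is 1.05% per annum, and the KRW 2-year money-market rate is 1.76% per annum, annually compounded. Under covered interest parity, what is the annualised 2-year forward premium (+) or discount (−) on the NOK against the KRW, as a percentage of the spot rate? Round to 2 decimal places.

T = 2 years.
No-arbitrage forward: 141.9 × 1.0355098 / 1.0211102 = 143.90106 KRW/NOK.
(F − S)/S ÷ T = (143.90106 − 141.9)/141.9/2 = 0.007051 → 0.71%.

+0.71%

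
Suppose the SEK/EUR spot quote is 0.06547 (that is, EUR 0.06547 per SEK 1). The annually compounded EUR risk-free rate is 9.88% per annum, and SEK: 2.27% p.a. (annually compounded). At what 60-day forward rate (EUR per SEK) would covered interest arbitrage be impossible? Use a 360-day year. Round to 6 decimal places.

T = 60/360 years.
EUR growth factor: (1 + 0.0988)^(60/360) = 1.0158271.
SEK growth factor: (1 + 0.0227)^(60/360) = 1.003748.
So F = 0.06547 × 1.0158271 / 1.003748 = 0.06625787 (EUR/SEK).

0.066258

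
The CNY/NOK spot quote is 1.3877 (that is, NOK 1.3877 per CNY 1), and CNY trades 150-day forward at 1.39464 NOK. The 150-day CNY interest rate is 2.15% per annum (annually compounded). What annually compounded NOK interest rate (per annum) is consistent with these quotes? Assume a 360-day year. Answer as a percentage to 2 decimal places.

T = 150/360 years.
CIP gives F = S · g_NOK/g_CNY, so g_NOK/g_CNY = 1.39464/1.3877 = 1.0050011.
CNY growth factor: (1 + 0.0215)^(150/360) = 1.0089028.
Hence g_NOK = 1.0139484.
r = 1.0139484^(360/150) − 1 = 0.033804 → 3.38%.

3.38%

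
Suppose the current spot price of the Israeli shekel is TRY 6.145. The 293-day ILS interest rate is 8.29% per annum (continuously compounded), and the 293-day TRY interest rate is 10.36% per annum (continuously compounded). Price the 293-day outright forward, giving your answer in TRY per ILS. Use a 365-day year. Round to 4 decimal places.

T = 293/365 years.
TRY growth factor: e^(0.1036×293/365) = 1.0867198.
Growth of 1 ILS over T: e^(0.0829×293/365) = 1.0688113.
CIP: F = S · (grow TRY)/(grow ILS) = 6.145 × 1.0867198/1.0688113 = 6.247963 TRY per ILS.

6.2480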